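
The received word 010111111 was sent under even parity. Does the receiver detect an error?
Sum of received bits: 0+1+0+1+1+1+1+1+1 = 7; 7 mod 2 = 1. Result is 1 ≠ 0 → error detected.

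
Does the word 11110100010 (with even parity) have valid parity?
Sum of all bits: 1+1+1+1+0+1+0+0+0+1+0 = 6; 6 mod 2 = 0. Result is 0 → valid parity.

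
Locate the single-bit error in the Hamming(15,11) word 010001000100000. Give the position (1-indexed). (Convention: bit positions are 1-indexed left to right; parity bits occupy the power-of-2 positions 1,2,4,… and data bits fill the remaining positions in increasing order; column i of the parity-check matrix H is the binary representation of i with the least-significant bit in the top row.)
Syndrome s = H · r^T (mod 2), r = 010001000100000:
  s[0] = (101010101010101)·(010001000100000) mod 2 = 0+0+0+0+0+0+0+0+0+0+0+0+0+0+0 mod 2 = 0
  s[1] = (011001100110011)·(010001000100000) mod 2 = 0+1+0+0+0+1+0+0+0+1+0+0+0+0+0 mod 2 = 1
  s[2] = (000111100001111)·(010001000100000) mod 2 = 0+0+0+0+0+1+0+0+0+0+0+0+0+0+0 mod 2 = 1
  s[3] = (000000011111111)·(010001000100000) mod 2 = 0+0+0+0+0+0+0+0+0+1+0+0+0+0+0 mod 2 = 1
Syndrome = 0111
Column i of H is the binary representation of i, so the syndrome is the binary index of the flipped bit.
Read s = 0111 with s[0] as LSB: 0·2^0 + 1·2^1 + 1·2^2 + 1·2^3 = 14.
Error is at bit position 14.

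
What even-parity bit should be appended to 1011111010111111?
Sum of data bits: 1+0+1+1+1+1+1+0+1+0+1+1+1+1+1+1 = 13.
13 mod 2 = 1, so parity bit = 1.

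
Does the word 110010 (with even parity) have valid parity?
Sum of all bits: 1+1+0+0+1+0 = 3; 3 mod 2 = 1. Result is 1 → parity error detected.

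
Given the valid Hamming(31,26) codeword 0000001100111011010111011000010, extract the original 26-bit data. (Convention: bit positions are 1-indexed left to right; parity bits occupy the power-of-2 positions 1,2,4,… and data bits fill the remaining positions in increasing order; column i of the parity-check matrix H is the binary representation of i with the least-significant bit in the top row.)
Parity bits occupy power-of-2 positions; data bits are at positions {3,5,6,7,9,10,11,12,13,14,15,17,18,19,20,21,22,23,24,25,26,27,28,29,30,31} (1-indexed).
Extract: c[3]=0 c[5]=0 c[6]=0 c[7]=1 c[9]=0 c[10]=0 c[11]=1 c[12]=1 c[13]=1 c[14]=0 c[15]=1 c[17]=0 c[18]=1 c[19]=0 c[20]=1 c[21]=1 c[22]=1 c[23]=0 c[24]=1 c[25]=1 c[26]=0 c[27]=0 c[28]=0 c[29]=0 c[30]=1 c[31]=0
Data = 00010011101010111011000010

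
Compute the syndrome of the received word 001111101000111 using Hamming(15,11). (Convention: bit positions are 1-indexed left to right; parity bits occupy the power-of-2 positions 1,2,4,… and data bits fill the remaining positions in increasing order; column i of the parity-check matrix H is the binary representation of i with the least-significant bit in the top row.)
Syndrome s = H · r^T (mod 2), r = 001111101000111:
  s[0] = (101010101010101)·(001111101000111) mod 2 = 0+0+1+0+1+0+1+0+1+0+0+0+1+0+1 mod 2 = 0
  s[1] = (011001100110011)·(001111101000111) mod 2 = 0+0+1+0+0+1+1+0+0+0+0+0+0+1+1 mod 2 = 1
  s[2] = (000111100001111)·(001111101000111) mod 2 = 0+0+0+1+1+1+1+0+0+0+0+0+1+1+1 mod 2 = 1
  s[3] = (000000011111111)·(001111101000111) mod 2 = 0+0+0+0+0+0+0+0+1+0+0+0+1+1+1 mod 2 = 0
Syndrome = 0110
Non-zero syndrome: error at position 6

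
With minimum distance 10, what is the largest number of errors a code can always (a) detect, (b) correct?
(a) Detection requires d_min ≥ e+1, so e ≤ d_min − 1 = 9.
(b) Correction requires d_min ≥ 2t+1, so t ≤ ⌊(d_min − 1)/2⌋ = ⌊9/2⌋ = 4.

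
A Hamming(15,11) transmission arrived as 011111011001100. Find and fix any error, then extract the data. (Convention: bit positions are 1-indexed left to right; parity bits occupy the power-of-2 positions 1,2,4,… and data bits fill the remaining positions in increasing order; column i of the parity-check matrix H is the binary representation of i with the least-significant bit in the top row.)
Syndrome s = H · r^T (mod 2), r = 011111011001100:
  s[0] = (101010101010101)·(011111011001100) mod 2 = 0+0+1+0+1+0+0+0+1+0+0+0+1+0+0 mod 2 = 0
  s[1] = (011001100110011)·(011111011001100) mod 2 = 0+1+1+0+0+1+0+0+0+0+0+0+0+0+0 mod 2 = 1
  s[2] = (000111100001111)·(011111011001100) mod 2 = 0+0+0+1+1+1+0+0+0+0+0+1+1+0+0 mod 2 = 1
  s[3] = (000000011111111)·(011111011001100) mod 2 = 0+0+0+0+0+0+0+1+1+0+0+1+1+0+0 mod 2 = 0
Syndrome = 0110
Column 6 of H equals this syndrome → error at bit 6 (1-indexed).
Flip bit 6: 011111011001100 → 011110011001100
Extract data bits at positions {3,5,6,7,9,10,11,12,13,14,15}: 11001001100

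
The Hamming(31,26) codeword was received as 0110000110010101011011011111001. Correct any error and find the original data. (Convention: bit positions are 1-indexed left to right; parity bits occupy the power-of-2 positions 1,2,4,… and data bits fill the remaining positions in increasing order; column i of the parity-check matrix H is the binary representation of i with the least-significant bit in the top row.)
Syndrome s = H · r^T (mod 2), r = 0110000110010101011011011111001:
  s[0] = (1010101010101010101010101010101)·(0110000110010101011011011111001) mod 2 = 0+0+1+0+0+0+0+0+1+0+0+0+0+0+0+0+0+0+1+0+1+0+0+0+1+0+1+0+0+0+1 mod 2 = 1
  s[1] = (0110011001100110011001100110011)·(0110000110010101011011011111001) mod 2 = 0+1+1+0+0+0+0+0+0+0+0+0+0+1+0+0+0+1+1+0+0+1+0+0+0+1+1+0+0+0+1 mod 2 = 1
  s[2] = (0001111000011110000111100001111)·(0110000110010101011011011111001) mod 2 = 0+0+0+0+0+0+0+0+0+0+0+1+0+1+0+0+0+0+0+0+1+1+0+0+0+0+0+1+0+0+1 mod 2 = 0
  s[3] = (0000000111111110000000011111111)·(0110000110010101011011011111001) mod 2 = 0+0+0+0+0+0+0+1+1+0+0+1+0+1+0+0+0+0+0+0+0+0+0+1+1+1+1+1+0+0+1 mod 2 = 0
  s[4] = (0000000000000001111111111111111)·(0110000110010101011011011111001) mod 2 = 0+0+0+0+0+0+0+0+0+0+0+0+0+0+0+1+0+1+1+0+1+1+0+1+1+1+1+1+0+0+1 mod 2 = 1
Syndrome = 11001
Column 19 of H equals this syndrome → error at bit 19 (1-indexed).
Flip bit 19: 0110000110010101011011011111001 → 0110000110010101010011011111001
Extract data bits at positions {3,5,6,7,9,10,11,12,13,14,15,17,18,19,20,21,22,23,24,25,26,27,28,29,30,31}: 10001001010010011011111001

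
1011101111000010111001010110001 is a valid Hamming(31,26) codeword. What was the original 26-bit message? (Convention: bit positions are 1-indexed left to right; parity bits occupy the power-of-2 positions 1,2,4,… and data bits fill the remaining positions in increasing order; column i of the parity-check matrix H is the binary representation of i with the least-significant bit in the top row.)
Parity bits occupy power-of-2 positions; data bits are at positions {3,5,6,7,9,10,11,12,13,14,15,17,18,19,20,21,22,23,24,25,26,27,28,29,30,31} (1-indexed).
Extract: c[3]=1 c[5]=1 c[6]=0 c[7]=1 c[9]=1 c[10]=1 c[11]=0 c[12]=0 c[13]=0 c[14]=0 c[15]=1 c[17]=1 c[18]=1 c[19]=1 c[20]=0 c[21]=0 c[22]=1 c[23]=0 c[24]=1 c[25]=0 c[26]=1 c[27]=1 c[28]=0 c[29]=0 c[30]=0 c[31]=1
Data = 11011100001111001010110001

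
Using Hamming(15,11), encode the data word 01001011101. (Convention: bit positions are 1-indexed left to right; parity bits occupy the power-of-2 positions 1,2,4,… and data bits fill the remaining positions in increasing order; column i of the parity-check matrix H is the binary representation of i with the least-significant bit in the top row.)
Codeword c = d · G (mod 2), d = 01001011101:
  c[0] = d·G[:,0] = (01001011101)·(11011010101) mod 2 = 0+1+0+0+1+0+1+0+1+0+1 mod 2 = 1
  c[1] = d·G[:,1] = (01001011101)·(10110110011) mod 2 = 0+0+0+0+0+0+1+0+0+0+1 mod 2 = 0
  c[2] = d·G[:,2] = (01001011101)·(10000000000) mod 2 = 0+0+0+0+0+0+0+0+0+0+0 mod 2 = 0
  c[3] = d·G[:,3] = (01001011101)·(01110001111) mod 2 = 0+1+0+0+0+0+0+1+1+0+1 mod 2 = 0
  c[4] = d·G[:,4] = (01001011101)·(01000000000) mod 2 = 0+1+0+0+0+0+0+0+0+0+0 mod 2 = 1
  c[5] = d·G[:,5] = (01001011101)·(00100000000) mod 2 = 0+0+0+0+0+0+0+0+0+0+0 mod 2 = 0
  c[6] = d·G[:,6] = (01001011101)·(00010000000) mod 2 = 0+0+0+0+0+0+0+0+0+0+0 mod 2 = 0
  c[7] = d·G[:,7] = (01001011101)·(00001111111) mod 2 = 0+0+0+0+1+0+1+1+1+0+1 mod 2 = 1
  c[8] = d·G[:,8] = (01001011101)·(00001000000) mod 2 = 0+0+0+0+1+0+0+0+0+0+0 mod 2 = 1
  c[9] = d·G[:,9] = (01001011101)·(00000100000) mod 2 = 0+0+0+0+0+0+0+0+0+0+0 mod 2 = 0
  c[10] = d·G[:,10] = (01001011101)·(00000010000) mod 2 = 0+0+0+0+0+0+1+0+0+0+0 mod 2 = 1
  c[11] = d·G[:,11] = (01001011101)·(00000001000) mod 2 = 0+0+0+0+0+0+0+1+0+0+0 mod 2 = 1
  c[12] = d·G[:,12] = (01001011101)·(00000000100) mod 2 = 0+0+0+0+0+0+0+0+1+0+0 mod 2 = 1
  c[13] = d·G[:,13] = (01001011101)·(00000000010) mod 2 = 0+0+0+0+0+0+0+0+0+0+0 mod 2 = 0
  c[14] = d·G[:,14] = (01001011101)·(00000000001) mod 2 = 0+0+0+0+0+0+0+0+0+0+1 mod 2 = 1
Codeword = 100010011011101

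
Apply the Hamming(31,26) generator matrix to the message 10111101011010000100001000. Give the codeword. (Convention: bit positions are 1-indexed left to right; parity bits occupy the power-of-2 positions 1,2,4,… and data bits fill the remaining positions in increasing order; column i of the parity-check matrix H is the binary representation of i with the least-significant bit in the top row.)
Codeword c = d · G (mod 2), d = 10111101011010000100001000:
  c[0] = d·G[:,0] = (10111101011010000100001000)·(11011010101101010101010101) mod 2 = 1+0+0+1+1+0+0+0+0+0+1+0+0+0+0+0+0+1+0+0+0+0+0+0+0+0 mod 2 = 1
  c[1] = d·G[:,1] = (10111101011010000100001000)·(10110110011011001100110011) mod 2 = 1+0+1+1+0+1+0+0+0+1+1+0+1+0+0+0+0+1+0+0+0+0+0+0+0+0 mod 2 = 0
  c[2] = d·G[:,2] = (10111101011010000100001000)·(10000000000000000000000000) mod 2 = 1+0+0+0+0+0+0+0+0+0+0+0+0+0+0+0+0+0+0+0+0+0+0+0+0+0 mod 2 = 1
  c[3] = d·G[:,3] = (10111101011010000100001000)·(01110001111000111100001111) mod 2 = 0+0+1+1+0+0+0+1+0+1+1+0+0+0+0+0+0+1+0+0+0+0+1+0+0+0 mod 2 = 1
  c[4] = d·G[:,4] = (10111101011010000100001000)·(01000000000000000000000000) mod 2 = 0+0+0+0+0+0+0+0+0+0+0+0+0+0+0+0+0+0+0+0+0+0+0+0+0+0 mod 2 = 0
  c[5] = d·G[:,5] = (10111101011010000100001000)·(00100000000000000000000000) mod 2 = 0+0+1+0+0+0+0+0+0+0+0+0+0+0+0+0+0+0+0+0+0+0+0+0+0+0 mod 2 = 1
  c[6] = d·G[:,6] = (10111101011010000100001000)·(00010000000000000000000000) mod 2 = 0+0+0+1+0+0+0+0+0+0+0+0+0+0+0+0+0+0+0+0+0+0+0+0+0+0 mod 2 = 1
  c[7] = d·G[:,7] = (10111101011010000100001000)·(00001111111000000011111111) mod 2 = 0+0+0+0+1+1+0+1+0+1+1+0+0+0+0+0+0+0+0+0+0+0+1+0+0+0 mod 2 = 0
  c[8] = d·G[:,8] = (10111101011010000100001000)·(00001000000000000000000000) mod 2 = 0+0+0+0+1+0+0+0+0+0+0+0+0+0+0+0+0+0+0+0+0+0+0+0+0+0 mod 2 = 1
  c[9] = d·G[:,9] = (10111101011010000100001000)·(00000100000000000000000000) mod 2 = 0+0+0+0+0+1+0+0+0+0+0+0+0+0+0+0+0+0+0+0+0+0+0+0+0+0 mod 2 = 1
  c[10] = d·G[:,10] = (10111101011010000100001000)·(00000010000000000000000000) mod 2 = 0+0+0+0+0+0+0+0+0+0+0+0+0+0+0+0+0+0+0+0+0+0+0+0+0+0 mod 2 = 0
  c[11] = d·G[:,11] = (10111101011010000100001000)·(00000001000000000000000000) mod 2 = 0+0+0+0+0+0+0+1+0+0+0+0+0+0+0+0+0+0+0+0+0+0+0+0+0+0 mod 2 = 1
  c[12] = d·G[:,12] = (10111101011010000100001000)·(00000000100000000000000000) mod 2 = 0+0+0+0+0+0+0+0+0+0+0+0+0+0+0+0+0+0+0+0+0+0+0+0+0+0 mod 2 = 0
  c[13] = d·G[:,13] = (10111101011010000100001000)·(00000000010000000000000000) mod 2 = 0+0+0+0+0+0+0+0+0+1+0+0+0+0+0+0+0+0+0+0+0+0+0+0+0+0 mod 2 = 1
  c[14] = d·G[:,14] = (10111101011010000100001000)·(00000000001000000000000000) mod 2 = 0+0+0+0+0+0+0+0+0+0+1+0+0+0+0+0+0+0+0+0+0+0+0+0+0+0 mod 2 = 1
  c[15] = d·G[:,15] = (10111101011010000100001000)·(00000000000111111111111111) mod 2 = 0+0+0+0+0+0+0+0+0+0+0+0+1+0+0+0+0+1+0+0+0+0+1+0+0+0 mod 2 = 1
  c[16] = d·G[:,16] = (10111101011010000100001000)·(00000000000100000000000000) mod 2 = 0+0+0+0+0+0+0+0+0+0+0+0+0+0+0+0+0+0+0+0+0+0+0+0+0+0 mod 2 = 0
  c[17] = d·G[:,17] = (10111101011010000100001000)·(00000000000010000000000000) mod 2 = 0+0+0+0+0+0+0+0+0+0+0+0+1+0+0+0+0+0+0+0+0+0+0+0+0+0 mod 2 = 1
  c[18] = d·G[:,18] = (10111101011010000100001000)·(00000000000001000000000000) mod 2 = 0+0+0+0+0+0+0+0+0+0+0+0+0+0+0+0+0+0+0+0+0+0+0+0+0+0 mod 2 = 0
  c[19] = d·G[:,19] = (10111101011010000100001000)·(00000000000000100000000000) mod 2 = 0+0+0+0+0+0+0+0+0+0+0+0+0+0+0+0+0+0+0+0+0+0+0+0+0+0 mod 2 = 0
  c[20] = d·G[:,20] = (10111101011010000100001000)·(00000000000000010000000000) mod 2 = 0+0+0+0+0+0+0+0+0+0+0+0+0+0+0+0+0+0+0+0+0+0+0+0+0+0 mod 2 = 0
  c[21] = d·G[:,21] = (10111101011010000100001000)·(00000000000000001000000000) mod 2 = 0+0+0+0+0+0+0+0+0+0+0+0+0+0+0+0+0+0+0+0+0+0+0+0+0+0 mod 2 = 0
  c[22] = d·G[:,22] = (10111101011010000100001000)·(00000000000000000100000000) mod 2 = 0+0+0+0+0+0+0+0+0+0+0+0+0+0+0+0+0+1+0+0+0+0+0+0+0+0 mod 2 = 1
  c[23] = d·G[:,23] = (10111101011010000100001000)·(00000000000000000010000000) mod 2 = 0+0+0+0+0+0+0+0+0+0+0+0+0+0+0+0+0+0+0+0+0+0+0+0+0+0 mod 2 = 0
  c[24] = d·G[:,24] = (10111101011010000100001000)·(00000000000000000001000000) mod 2 = 0+0+0+0+0+0+0+0+0+0+0+0+0+0+0+0+0+0+0+0+0+0+0+0+0+0 mod 2 = 0
  c[25] = d·G[:,25] = (10111101011010000100001000)·(00000000000000000000100000) mod 2 = 0+0+0+0+0+0+0+0+0+0+0+0+0+0+0+0+0+0+0+0+0+0+0+0+0+0 mod 2 = 0
  c[26] = d·G[:,26] = (10111101011010000100001000)·(00000000000000000000010000) mod 2 = 0+0+0+0+0+0+0+0+0+0+0+0+0+0+0+0+0+0+0+0+0+0+0+0+0+0 mod 2 = 0
  c[27] = d·G[:,27] = (10111101011010000100001000)·(00000000000000000000001000) mod 2 = 0+0+0+0+0+0+0+0+0+0+0+0+0+0+0+0+0+0+0+0+0+0+1+0+0+0 mod 2 = 1
  c[28] = d·G[:,28] = (10111101011010000100001000)·(00000000000000000000000100) mod 2 = 0+0+0+0+0+0+0+0+0+0+0+0+0+0+0+0+0+0+0+0+0+0+0+0+0+0 mod 2 = 0
  c[29] = d·G[:,29] = (10111101011010000100001000)·(00000000000000000000000010) mod 2 = 0+0+0+0+0+0+0+0+0+0+0+0+0+0+0+0+0+0+0+0+0+0+0+0+0+0 mod 2 = 0
  c[30] = d·G[:,30] = (10111101011010000100001000)·(00000000000000000000000001) mod 2 = 0+0+0+0+0+0+0+0+0+0+0+0+0+0+0+0+0+0+0+0+0+0+0+0+0+0 mod 2 = 0
Codeword = 1011011011010111010000100001000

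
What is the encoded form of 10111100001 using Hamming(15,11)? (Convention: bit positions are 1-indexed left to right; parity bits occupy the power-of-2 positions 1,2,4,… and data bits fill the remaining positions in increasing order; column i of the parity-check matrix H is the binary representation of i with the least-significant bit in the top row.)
Codeword c = d · G (mod 2), d = 10111100001:
  c[0] = d·G[:,0] = (10111100001)·(11011010101) mod 2 = 1+0+0+1+1+0+0+0+0+0+1 mod 2 = 0
  c[1] = d·G[:,1] = (10111100001)·(10110110011) mod 2 = 1+0+1+1+0+1+0+0+0+0+1 mod 2 = 1
  c[2] = d·G[:,2] = (10111100001)·(10000000000) mod 2 = 1+0+0+0+0+0+0+0+0+0+0 mod 2 = 1
  c[3] = d·G[:,3] = (10111100001)·(01110001111) mod 2 = 0+0+1+1+0+0+0+0+0+0+1 mod 2 = 1
  c[4] = d·G[:,4] = (10111100001)·(01000000000) mod 2 = 0+0+0+0+0+0+0+0+0+0+0 mod 2 = 0
  c[5] = d·G[:,5] = (10111100001)·(00100000000) mod 2 = 0+0+1+0+0+0+0+0+0+0+0 mod 2 = 1
  c[6] = d·G[:,6] = (10111100001)·(00010000000) mod 2 = 0+0+0+1+0+0+0+0+0+0+0 mod 2 = 1
  c[7] = d·G[:,7] = (10111100001)·(00001111111) mod 2 = 0+0+0+0+1+1+0+0+0+0+1 mod 2 = 1
  c[8] = d·G[:,8] = (10111100001)·(00001000000) mod 2 = 0+0+0+0+1+0+0+0+0+0+0 mod 2 = 1
  c[9] = d·G[:,9] = (10111100001)·(00000100000) mod 2 = 0+0+0+0+0+1+0+0+0+0+0 mod 2 = 1
  c[10] = d·G[:,10] = (10111100001)·(00000010000) mod 2 = 0+0+0+0+0+0+0+0+0+0+0 mod 2 = 0
  c[11] = d·G[:,11] = (10111100001)·(00000001000) mod 2 = 0+0+0+0+0+0+0+0+0+0+0 mod 2 = 0
  c[12] = d·G[:,12] = (10111100001)·(00000000100) mod 2 = 0+0+0+0+0+0+0+0+0+0+0 mod 2 = 0
  c[13] = d·G[:,13] = (10111100001)·(00000000010) mod 2 = 0+0+0+0+0+0+0+0+0+0+0 mod 2 = 0
  c[14] = d·G[:,14] = (10111100001)·(00000000001) mod 2 = 0+0+0+0+0+0+0+0+0+0+1 mod 2 = 1
Codeword = 011101111100001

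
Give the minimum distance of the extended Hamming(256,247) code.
d_min = 4 (adding an overall parity bit to Hamming(255,247) raises d_min from 3 to 4).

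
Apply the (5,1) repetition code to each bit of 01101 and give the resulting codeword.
Repeat each bit 5× and concatenate:
0→00000  1→11111  1→11111  0→00000  1→11111
Codeword = 0000011111111110000011111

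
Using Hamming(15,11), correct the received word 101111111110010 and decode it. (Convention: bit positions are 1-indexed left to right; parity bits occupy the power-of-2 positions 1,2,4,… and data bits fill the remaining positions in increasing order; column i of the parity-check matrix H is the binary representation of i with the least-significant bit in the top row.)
Syndrome s = H · r^T (mod 2), r = 101111111110010:
  s[0] = (101010101010101)·(101111111110010) mod 2 = 1+0+1+0+1+0+1+0+1+0+1+0+0+0+0 mod 2 = 0
  s[1] = (011001100110011)·(101111111110010) mod 2 = 0+0+1+0+0+1+1+0+0+1+1+0+0+1+0 mod 2 = 0
  s[2] = (000111100001111)·(101111111110010) mod 2 = 0+0+0+1+1+1+1+0+0+0+0+0+0+1+0 mod 2 = 1
  s[3] = (000000011111111)·(101111111110010) mod 2 = 0+0+0+0+0+0+0+1+1+1+1+0+0+1+0 mod 2 = 1
Syndrome = 0011
Column 12 of H equals this syndrome → error at bit 12 (1-indexed).
Flip bit 12: 101111111110010 → 101111111111010
Extract data bits at positions {3,5,6,7,9,10,11,12,13,14,15}: 11111111010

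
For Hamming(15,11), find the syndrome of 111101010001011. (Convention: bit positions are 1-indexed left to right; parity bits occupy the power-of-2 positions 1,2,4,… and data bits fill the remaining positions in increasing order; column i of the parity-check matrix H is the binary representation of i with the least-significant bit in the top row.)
Syndrome s = H · r^T (mod 2), r = 111101010001011:
  s[0] = (101010101010101)·(111101010001011) mod 2 = 1+0+1+0+0+0+0+0+0+0+0+0+0+0+1 mod 2 = 1
  s[1] = (011001100110011)·(111101010001011) mod 2 = 0+1+1+0+0+1+0+0+0+0+0+0+0+1+1 mod 2 = 1
  s[2] = (000111100001111)·(111101010001011) mod 2 = 0+0+0+1+0+1+0+0+0+0+0+1+0+1+1 mod 2 = 1
  s[3] = (000000011111111)·(111101010001011) mod 2 = 0+0+0+0+0+0+0+1+0+0+0+1+0+1+1 mod 2 = 0
Syndrome = 1110
Non-zero syndrome: error at position 7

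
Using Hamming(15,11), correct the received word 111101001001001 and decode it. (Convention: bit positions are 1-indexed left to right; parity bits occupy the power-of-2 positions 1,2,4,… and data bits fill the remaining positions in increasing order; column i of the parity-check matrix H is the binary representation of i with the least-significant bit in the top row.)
Syndrome s = H · r^T (mod 2), r = 111101001001001:
  s[0] = (101010101010101)·(111101001001001) mod 2 = 1+0+1+0+0+0+0+0+1+0+0+0+0+0+1 mod 2 = 0
  s[1] = (011001100110011)·(111101001001001) mod 2 = 0+1+1+0+0+1+0+0+0+0+0+0+0+0+1 mod 2 = 0
  s[2] = (000111100001111)·(111101001001001) mod 2 = 0+0+0+1+0+1+0+0+0+0+0+1+0+0+1 mod 2 = 0
  s[3] = (000000011111111)·(111101001001001) mod 2 = 0+0+0+0+0+0+0+0+1+0+0+1+0+0+1 mod 2 = 1
Syndrome = 0001
Column 8 of H equals this syndrome → error at bit 8 (1-indexed).
Flip bit 8: 111101001001001 → 111101011001001
Extract data bits at positions {3,5,6,7,9,10,11,12,13,14,15}: 10101001001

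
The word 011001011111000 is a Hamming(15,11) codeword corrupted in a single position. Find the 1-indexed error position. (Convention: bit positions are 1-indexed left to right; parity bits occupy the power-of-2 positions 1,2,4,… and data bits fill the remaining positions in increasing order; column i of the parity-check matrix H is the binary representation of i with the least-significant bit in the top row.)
Syndrome s = H · r^T (mod 2), r = 011001011111000:
  s[0] = (101010101010101)·(011001011111000) mod 2 = 0+0+1+0+0+0+0+0+1+0+1+0+0+0+0 mod 2 = 1
  s[1] = (011001100110011)·(011001011111000) mod 2 = 0+1+1+0+0+1+0+0+0+1+1+0+0+0+0 mod 2 = 1
  s[2] = (000111100001111)·(011001011111000) mod 2 = 0+0+0+0+0+1+0+0+0+0+0+1+0+0+0 mod 2 = 0
  s[3] = (000000011111111)·(011001011111000) mod 2 = 0+0+0+0+0+0+0+1+1+1+1+1+0+0+0 mod 2 = 1
Syndrome = 1101
Column i of H is the binary representation of i, so the syndrome is the binary index of the flipped bit.
Read s = 1101 with s[0] as LSB: 1·2^0 + 1·2^1 + 0·2^2 + 1·2^3 = 11.
Error is at bit position 11.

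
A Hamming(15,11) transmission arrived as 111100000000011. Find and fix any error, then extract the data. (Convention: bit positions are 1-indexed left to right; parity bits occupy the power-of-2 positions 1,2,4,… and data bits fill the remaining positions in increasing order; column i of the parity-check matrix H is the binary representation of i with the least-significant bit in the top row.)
Syndrome s = H · r^T (mod 2), r = 111100000000011:
  s[0] = (101010101010101)·(111100000000011) mod 2 = 1+0+1+0+0+0+0+0+0+0+0+0+0+0+1 mod 2 = 1
  s[1] = (011001100110011)·(111100000000011) mod 2 = 0+1+1+0+0+0+0+0+0+0+0+0+0+1+1 mod 2 = 0
  s[2] = (000111100001111)·(111100000000011) mod 2 = 0+0+0+1+0+0+0+0+0+0+0+0+0+1+1 mod 2 = 1
  s[3] = (000000011111111)·(111100000000011) mod 2 = 0+0+0+0+0+0+0+0+0+0+0+0+0+1+1 mod 2 = 0
Syndrome = 1010
Column 5 of H equals this syndrome → error at bit 5 (1-indexed).
Flip bit 5: 111100000000011 → 111110000000011
Extract data bits at positions {3,5,6,7,9,10,11,12,13,14,15}: 11000000011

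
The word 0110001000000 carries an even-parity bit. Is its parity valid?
Sum of all bits: 0+1+1+0+0+0+1+0+0+0+0+0+0 = 3; 3 mod 2 = 1. Result is 1 → parity error detected.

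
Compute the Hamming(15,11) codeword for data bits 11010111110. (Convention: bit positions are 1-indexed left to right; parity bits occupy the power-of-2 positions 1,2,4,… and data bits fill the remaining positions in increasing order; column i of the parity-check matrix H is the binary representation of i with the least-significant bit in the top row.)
Codeword c = d · G (mod 2), d = 11010111110:
  c[0] = d·G[:,0] = (11010111110)·(11011010101) mod 2 = 1+1+0+1+0+0+1+0+1+0+0 mod 2 = 1
  c[1] = d·G[:,1] = (11010111110)·(10110110011) mod 2 = 1+0+0+1+0+1+1+0+0+1+0 mod 2 = 1
  c[2] = d·G[:,2] = (11010111110)·(10000000000) mod 2 = 1+0+0+0+0+0+0+0+0+0+0 mod 2 = 1
  c[3] = d·G[:,3] = (11010111110)·(01110001111) mod 2 = 0+1+0+1+0+0+0+1+1+1+0 mod 2 = 1
  c[4] = d·G[:,4] = (11010111110)·(01000000000) mod 2 = 0+1+0+0+0+0+0+0+0+0+0 mod 2 = 1
  c[5] = d·G[:,5] = (11010111110)·(00100000000) mod 2 = 0+0+0+0+0+0+0+0+0+0+0 mod 2 = 0
  c[6] = d·G[:,6] = (11010111110)·(00010000000) mod 2 = 0+0+0+1+0+0+0+0+0+0+0 mod 2 = 1
  c[7] = d·G[:,7] = (11010111110)·(00001111111) mod 2 = 0+0+0+0+0+1+1+1+1+1+0 mod 2 = 1
  c[8] = d·G[:,8] = (11010111110)·(00001000000) mod 2 = 0+0+0+0+0+0+0+0+0+0+0 mod 2 = 0
  c[9] = d·G[:,9] = (11010111110)·(00000100000) mod 2 = 0+0+0+0+0+1+0+0+0+0+0 mod 2 = 1
  c[10] = d·G[:,10] = (11010111110)·(00000010000) mod 2 = 0+0+0+0+0+0+1+0+0+0+0 mod 2 = 1
  c[11] = d·G[:,11] = (11010111110)·(00000001000) mod 2 = 0+0+0+0+0+0+0+1+0+0+0 mod 2 = 1
  c[12] = d·G[:,12] = (11010111110)·(00000000100) mod 2 = 0+0+0+0+0+0+0+0+1+0+0 mod 2 = 1
  c[13] = d·G[:,13] = (11010111110)·(00000000010) mod 2 = 0+0+0+0+0+0+0+0+0+1+0 mod 2 = 1
  c[14] = d·G[:,14] = (11010111110)·(00000000001) mod 2 = 0+0+0+0+0+0+0+0+0+0+0 mod 2 = 0
Codeword = 111110110111110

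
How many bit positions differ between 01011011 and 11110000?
XOR = 10101011, count of 1s = 5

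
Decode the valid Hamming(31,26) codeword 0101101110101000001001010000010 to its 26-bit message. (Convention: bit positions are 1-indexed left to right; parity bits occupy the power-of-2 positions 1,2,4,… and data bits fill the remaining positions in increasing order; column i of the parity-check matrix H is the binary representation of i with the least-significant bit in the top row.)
Parity bits occupy power-of-2 positions; data bits are at positions {3,5,6,7,9,10,11,12,13,14,15,17,18,19,20,21,22,23,24,25,26,27,28,29,30,31} (1-indexed).
Extract: c[3]=0 c[5]=1 c[6]=0 c[7]=1 c[9]=1 c[10]=0 c[11]=1 c[12]=0 c[13]=1 c[14]=0 c[15]=0 c[17]=0 c[18]=0 c[19]=1 c[20]=0 c[21]=0 c[22]=1 c[23]=0 c[24]=1 c[25]=0 c[26]=0 c[27]=0 c[28]=0 c[29]=0 c[30]=1 c[31]=0
Data = 01011010100001001010000010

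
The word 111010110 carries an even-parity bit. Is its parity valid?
Sum of all bits: 1+1+1+0+1+0+1+1+0 = 6; 6 mod 2 = 0. Result is 0 → valid parity.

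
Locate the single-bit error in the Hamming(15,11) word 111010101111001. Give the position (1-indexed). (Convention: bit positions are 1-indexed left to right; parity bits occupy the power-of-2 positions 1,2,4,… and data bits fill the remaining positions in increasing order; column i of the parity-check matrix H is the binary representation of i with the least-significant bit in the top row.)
Syndrome s = H · r^T (mod 2), r = 111010101111001:
  s[0] = (101010101010101)·(111010101111001) mod 2 = 1+0+1+0+1+0+1+0+1+0+1+0+0+0+1 mod 2 = 1
  s[1] = (011001100110011)·(111010101111001) mod 2 = 0+1+1+0+0+0+1+0+0+1+1+0+0+0+1 mod 2 = 0
  s[2] = (000111100001111)·(111010101111001) mod 2 = 0+0+0+0+1+0+1+0+0+0+0+1+0+0+1 mod 2 = 0
  s[3] = (000000011111111)·(111010101111001) mod 2 = 0+0+0+0+0+0+0+0+1+1+1+1+0+0+1 mod 2 = 1
Syndrome = 1001
Column i of H is the binary representation of i, so the syndrome is the binary index of the flipped bit.
Read s = 1001 with s[0] as LSB: 1·2^0 + 0·2^1 + 0·2^2 + 1·2^3 = 9.
Error is at bit position 9.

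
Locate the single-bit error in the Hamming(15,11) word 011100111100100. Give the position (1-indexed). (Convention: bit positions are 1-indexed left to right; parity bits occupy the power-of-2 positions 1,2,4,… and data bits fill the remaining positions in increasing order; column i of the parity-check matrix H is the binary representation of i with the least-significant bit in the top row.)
Syndrome s = H · r^T (mod 2), r = 011100111100100:
  s[0] = (101010101010101)·(011100111100100) mod 2 = 0+0+1+0+0+0+1+0+1+0+0+0+1+0+0 mod 2 = 0
  s[1] = (011001100110011)·(011100111100100) mod 2 = 0+1+1+0+0+0+1+0+0+1+0+0+0+0+0 mod 2 = 0
  s[2] = (000111100001111)·(011100111100100) mod 2 = 0+0+0+1+0+0+1+0+0+0+0+0+1+0+0 mod 2 = 1
  s[3] = (000000011111111)·(011100111100100) mod 2 = 0+0+0+0+0+0+0+1+1+1+0+0+1+0+0 mod 2 = 0
Syndrome = 0010
Column i of H is the binary representation of i, so the syndrome is the binary index of the flipped bit.
Read s = 0010 with s[0] as LSB: 0·2^0 + 0·2^1 + 1·2^2 + 0·2^3 = 4.
Error is at bit position 4.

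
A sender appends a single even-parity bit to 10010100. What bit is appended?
Sum of data bits: 1+0+0+1+0+1+0+0 = 3.
3 mod 2 = 1, so parity bit = 1.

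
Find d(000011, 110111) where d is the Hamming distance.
XOR = 110100, count of 1s = 3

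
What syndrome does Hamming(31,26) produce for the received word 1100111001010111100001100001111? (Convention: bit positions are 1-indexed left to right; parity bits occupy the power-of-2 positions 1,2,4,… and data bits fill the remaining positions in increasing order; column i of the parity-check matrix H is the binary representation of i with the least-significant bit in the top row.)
Syndrome s = H · r^T (mod 2), r = 1100111001010111100001100001111:
  s[0] = (1010101010101010101010101010101)·(1100111001010111100001100001111) mod 2 = 1+0+0+0+1+0+1+0+0+0+0+0+0+0+1+0+1+0+0+0+0+0+1+0+0+0+0+0+1+0+1 mod 2 = 0
  s[1] = (0110011001100110011001100110011)·(1100111001010111100001100001111) mod 2 = 0+1+0+0+0+1+1+0+0+1+0+0+0+1+1+0+0+0+0+0+0+1+1+0+0+0+0+0+0+1+1 mod 2 = 0
  s[2] = (0001111000011110000111100001111)·(1100111001010111100001100001111) mod 2 = 0+0+0+0+1+1+1+0+0+0+0+1+0+1+1+0+0+0+0+0+0+1+1+0+0+0+0+1+1+1+1 mod 2 = 0
  s[3] = (0000000111111110000000011111111)·(1100111001010111100001100001111) mod 2 = 0+0+0+0+0+0+0+0+0+1+0+1+0+1+1+0+0+0+0+0+0+0+0+0+0+0+0+1+1+1+1 mod 2 = 0
  s[4] = (0000000000000001111111111111111)·(1100111001010111100001100001111) mod 2 = 0+0+0+0+0+0+0+0+0+0+0+0+0+0+0+1+1+0+0+0+0+1+1+0+0+0+0+1+1+1+1 mod 2 = 0
Syndrome = 00000
s = 0: no error detected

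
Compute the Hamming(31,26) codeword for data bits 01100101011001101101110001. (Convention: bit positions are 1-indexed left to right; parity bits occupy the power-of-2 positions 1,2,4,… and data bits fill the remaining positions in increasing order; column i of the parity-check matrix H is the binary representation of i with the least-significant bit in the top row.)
Codeword c = d · G (mod 2), d = 01100101011001101101110001:
  c[0] = d·G[:,0] = (01100101011001101101110001)·(11011010101101010101010101) mod 2 = 0+1+0+0+0+0+0+0+0+0+1+0+0+1+0+0+0+1+0+1+0+1+0+0+0+1 mod 2 = 1
  c[1] = d·G[:,1] = (01100101011001101101110001)·(10110110011011001100110011) mod 2 = 0+0+1+0+0+1+0+0+0+1+1+0+0+1+0+0+1+1+0+0+1+1+0+0+0+1 mod 2 = 0
  c[2] = d·G[:,2] = (01100101011001101101110001)·(10000000000000000000000000) mod 2 = 0+0+0+0+0+0+0+0+0+0+0+0+0+0+0+0+0+0+0+0+0+0+0+0+0+0 mod 2 = 0
  c[3] = d·G[:,3] = (01100101011001101101110001)·(01110001111000111100001111) mod 2 = 0+1+1+0+0+0+0+1+0+1+1+0+0+0+1+0+1+1+0+0+0+0+0+0+0+1 mod 2 = 1
  c[4] = d·G[:,4] = (01100101011001101101110001)·(01000000000000000000000000) mod 2 = 0+1+0+0+0+0+0+0+0+0+0+0+0+0+0+0+0+0+0+0+0+0+0+0+0+0 mod 2 = 1
  c[5] = d·G[:,5] = (01100101011001101101110001)·(00100000000000000000000000) mod 2 = 0+0+1+0+0+0+0+0+0+0+0+0+0+0+0+0+0+0+0+0+0+0+0+0+0+0 mod 2 = 1
  c[6] = d·G[:,6] = (01100101011001101101110001)·(00010000000000000000000000) mod 2 = 0+0+0+0+0+0+0+0+0+0+0+0+0+0+0+0+0+0+0+0+0+0+0+0+0+0 mod 2 = 0
  c[7] = d·G[:,7] = (01100101011001101101110001)·(00001111111000000011111111) mod 2 = 0+0+0+0+0+1+0+1+0+1+1+0+0+0+0+0+0+0+0+1+1+1+0+0+0+1 mod 2 = 0
  c[8] = d·G[:,8] = (01100101011001101101110001)·(00001000000000000000000000) mod 2 = 0+0+0+0+0+0+0+0+0+0+0+0+0+0+0+0+0+0+0+0+0+0+0+0+0+0 mod 2 = 0
  c[9] = d·G[:,9] = (01100101011001101101110001)·(00000100000000000000000000) mod 2 = 0+0+0+0+0+1+0+0+0+0+0+0+0+0+0+0+0+0+0+0+0+0+0+0+0+0 mod 2 = 1
  c[10] = d·G[:,10] = (01100101011001101101110001)·(00000010000000000000000000) mod 2 = 0+0+0+0+0+0+0+0+0+0+0+0+0+0+0+0+0+0+0+0+0+0+0+0+0+0 mod 2 = 0
  c[11] = d·G[:,11] = (01100101011001101101110001)·(00000001000000000000000000) mod 2 = 0+0+0+0+0+0+0+1+0+0+0+0+0+0+0+0+0+0+0+0+0+0+0+0+0+0 mod 2 = 1
  c[12] = d·G[:,12] = (01100101011001101101110001)·(00000000100000000000000000) mod 2 = 0+0+0+0+0+0+0+0+0+0+0+0+0+0+0+0+0+0+0+0+0+0+0+0+0+0 mod 2 = 0
  c[13] = d·G[:,13] = (01100101011001101101110001)·(00000000010000000000000000) mod 2 = 0+0+0+0+0+0+0+0+0+1+0+0+0+0+0+0+0+0+0+0+0+0+0+0+0+0 mod 2 = 1
  c[14] = d·G[:,14] = (01100101011001101101110001)·(00000000001000000000000000) mod 2 = 0+0+0+0+0+0+0+0+0+0+1+0+0+0+0+0+0+0+0+0+0+0+0+0+0+0 mod 2 = 1
  c[15] = d·G[:,15] = (01100101011001101101110001)·(00000000000111111111111111) mod 2 = 0+0+0+0+0+0+0+0+0+0+0+0+0+1+1+0+1+1+0+1+1+1+0+0+0+1 mod 2 = 0
  c[16] = d·G[:,16] = (01100101011001101101110001)·(00000000000100000000000000) mod 2 = 0+0+0+0+0+0+0+0+0+0+0+0+0+0+0+0+0+0+0+0+0+0+0+0+0+0 mod 2 = 0
  c[17] = d·G[:,17] = (01100101011001101101110001)·(00000000000010000000000000) mod 2 = 0+0+0+0+0+0+0+0+0+0+0+0+0+0+0+0+0+0+0+0+0+0+0+0+0+0 mod 2 = 0
  c[18] = d·G[:,18] = (01100101011001101101110001)·(00000000000001000000000000) mod 2 = 0+0+0+0+0+0+0+0+0+0+0+0+0+1+0+0+0+0+0+0+0+0+0+0+0+0 mod 2 = 1
  c[19] = d·G[:,19] = (01100101011001101101110001)·(00000000000000100000000000) mod 2 = 0+0+0+0+0+0+0+0+0+0+0+0+0+0+1+0+0+0+0+0+0+0+0+0+0+0 mod 2 = 1
  c[20] = d·G[:,20] = (01100101011001101101110001)·(00000000000000010000000000) mod 2 = 0+0+0+0+0+0+0+0+0+0+0+0+0+0+0+0+0+0+0+0+0+0+0+0+0+0 mod 2 = 0
  c[21] = d·G[:,21] = (01100101011001101101110001)·(00000000000000001000000000) mod 2 = 0+0+0+0+0+0+0+0+0+0+0+0+0+0+0+0+1+0+0+0+0+0+0+0+0+0 mod 2 = 1
  c[22] = d·G[:,22] = (01100101011001101101110001)·(00000000000000000100000000) mod 2 = 0+0+0+0+0+0+0+0+0+0+0+0+0+0+0+0+0+1+0+0+0+0+0+0+0+0 mod 2 = 1
  c[23] = d·G[:,23] = (01100101011001101101110001)·(00000000000000000010000000) mod 2 = 0+0+0+0+0+0+0+0+0+0+0+0+0+0+0+0+0+0+0+0+0+0+0+0+0+0 mod 2 = 0
  c[24] = d·G[:,24] = (01100101011001101101110001)·(00000000000000000001000000) mod 2 = 0+0+0+0+0+0+0+0+0+0+0+0+0+0+0+0+0+0+0+1+0+0+0+0+0+0 mod 2 = 1
  c[25] = d·G[:,25] = (01100101011001101101110001)·(00000000000000000000100000) mod 2 = 0+0+0+0+0+0+0+0+0+0+0+0+0+0+0+0+0+0+0+0+1+0+0+0+0+0 mod 2 = 1
  c[26] = d·G[:,26] = (01100101011001101101110001)·(00000000000000000000010000) mod 2 = 0+0+0+0+0+0+0+0+0+0+0+0+0+0+0+0+0+0+0+0+0+1+0+0+0+0 mod 2 = 1
  c[27] = d·G[:,27] = (01100101011001101101110001)·(00000000000000000000001000) mod 2 = 0+0+0+0+0+0+0+0+0+0+0+0+0+0+0+0+0+0+0+0+0+0+0+0+0+0 mod 2 = 0
  c[28] = d·G[:,28] = (01100101011001101101110001)·(00000000000000000000000100) mod 2 = 0+0+0+0+0+0+0+0+0+0+0+0+0+0+0+0+0+0+0+0+0+0+0+0+0+0 mod 2 = 0
  c[29] = d·G[:,29] = (01100101011001101101110001)·(00000000000000000000000010) mod 2 = 0+0+0+0+0+0+0+0+0+0+0+0+0+0+0+0+0+0+0+0+0+0+0+0+0+0 mod 2 = 0
  c[30] = d·G[:,30] = (01100101011001101101110001)·(00000000000000000000000001) mod 2 = 0+0+0+0+0+0+0+0+0+0+0+0+0+0+0+0+0+0+0+0+0+0+0+0+0+1 mod 2 = 1
Codeword = 1001110001010110001101101110001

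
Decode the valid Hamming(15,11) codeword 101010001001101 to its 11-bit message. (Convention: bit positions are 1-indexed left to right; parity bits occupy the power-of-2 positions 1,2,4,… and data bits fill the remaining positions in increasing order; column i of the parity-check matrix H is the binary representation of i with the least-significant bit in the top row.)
Parity bits occupy power-of-2 positions; data bits are at positions {3,5,6,7,9,10,11,12,13,14,15} (1-indexed).
Extract: c[3]=1 c[5]=1 c[6]=0 c[7]=0 c[9]=1 c[10]=0 c[11]=0 c[12]=1 c[13]=1 c[14]=0 c[15]=1
Data = 11001001101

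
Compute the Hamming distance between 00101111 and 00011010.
XOR = 00110101, count of 1s = 4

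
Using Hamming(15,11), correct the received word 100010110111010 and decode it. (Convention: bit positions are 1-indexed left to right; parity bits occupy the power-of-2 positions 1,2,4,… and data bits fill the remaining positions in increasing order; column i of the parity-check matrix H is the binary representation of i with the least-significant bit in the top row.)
Syndrome s = H · r^T (mod 2), r = 100010110111010:
  s[0] = (101010101010101)·(100010110111010) mod 2 = 1+0+0+0+1+0+1+0+0+0+1+0+0+0+0 mod 2 = 0
  s[1] = (011001100110011)·(100010110111010) mod 2 = 0+0+0+0+0+0+1+0+0+1+1+0+0+1+0 mod 2 = 0
  s[2] = (000111100001111)·(100010110111010) mod 2 = 0+0+0+0+1+0+1+0+0+0+0+1+0+1+0 mod 2 = 0
  s[3] = (000000011111111)·(100010110111010) mod 2 = 0+0+0+0+0+0+0+1+0+1+1+1+0+1+0 mod 2 = 1
Syndrome = 0001
Column 8 of H equals this syndrome → error at bit 8 (1-indexed).
Flip bit 8: 100010110111010 → 100010100111010
Extract data bits at positions {3,5,6,7,9,10,11,12,13,14,15}: 01010111010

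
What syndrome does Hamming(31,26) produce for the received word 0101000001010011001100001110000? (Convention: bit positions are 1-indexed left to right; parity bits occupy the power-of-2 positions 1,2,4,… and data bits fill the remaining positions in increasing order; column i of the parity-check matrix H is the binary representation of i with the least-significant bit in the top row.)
Syndrome s = H · r^T (mod 2), r = 0101000001010011001100001110000:
  s[0] = (1010101010101010101010101010101)·(0101000001010011001100001110000) mod 2 = 0+0+0+0+0+0+0+0+0+0+0+0+0+0+1+0+0+0+1+0+0+0+0+0+1+0+1+0+0+0+0 mod 2 = 0
  s[1] = (0110011001100110011001100110011)·(0101000001010011001100001110000) mod 2 = 0+1+0+0+0+0+0+0+0+1+0+0+0+0+1+0+0+0+1+0+0+0+0+0+0+1+1+0+0+0+0 mod 2 = 0
  s[2] = (0001111000011110000111100001111)·(0101000001010011001100001110000) mod 2 = 0+0+0+1+0+0+0+0+0+0+0+1+0+0+1+0+0+0+0+1+0+0+0+0+0+0+0+0+0+0+0 mod 2 = 0
  s[3] = (0000000111111110000000011111111)·(0101000001010011001100001110000) mod 2 = 0+0+0+0+0+0+0+0+0+1+0+1+0+0+1+0+0+0+0+0+0+0+0+0+1+1+1+0+0+0+0 mod 2 = 0
  s[4] = (0000000000000001111111111111111)·(0101000001010011001100001110000) mod 2 = 0+0+0+0+0+0+0+0+0+0+0+0+0+0+0+1+0+0+1+1+0+0+0+0+1+1+1+0+0+0+0 mod 2 = 0
Syndrome = 00000
s = 0: no error detected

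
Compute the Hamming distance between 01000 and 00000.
XOR = 01000, count of 1s = 1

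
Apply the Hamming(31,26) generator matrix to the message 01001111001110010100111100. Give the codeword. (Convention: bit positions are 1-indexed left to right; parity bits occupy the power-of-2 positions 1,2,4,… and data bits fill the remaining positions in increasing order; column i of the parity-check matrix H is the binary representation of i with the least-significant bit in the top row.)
Codeword c = d · G (mod 2), d = 01001111001110010100111100:
  c[0] = d·G[:,0] = (01001111001110010100111100)·(11011010101101010101010101) mod 2 = 0+1+0+0+1+0+1+0+0+0+1+1+0+0+0+1+0+1+0+0+0+1+0+1+0+0 mod 2 = 1
  c[1] = d·G[:,1] = (01001111001110010100111100)·(10110110011011001100110011) mod 2 = 0+0+0+0+0+1+1+0+0+0+1+0+1+0+0+0+0+1+0+0+1+1+0+0+0+0 mod 2 = 1
  c[2] = d·G[:,2] = (01001111001110010100111100)·(10000000000000000000000000) mod 2 = 0+0+0+0+0+0+0+0+0+0+0+0+0+0+0+0+0+0+0+0+0+0+0+0+0+0 mod 2 = 0
  c[3] = d·G[:,3] = (01001111001110010100111100)·(01110001111000111100001111) mod 2 = 0+1+0+0+0+0+0+1+0+0+1+0+0+0+0+1+0+1+0+0+0+0+1+1+0+0 mod 2 = 1
  c[4] = d·G[:,4] = (01001111001110010100111100)·(01000000000000000000000000) mod 2 = 0+1+0+0+0+0+0+0+0+0+0+0+0+0+0+0+0+0+0+0+0+0+0+0+0+0 mod 2 = 1
  c[5] = d·G[:,5] = (01001111001110010100111100)·(00100000000000000000000000) mod 2 = 0+0+0+0+0+0+0+0+0+0+0+0+0+0+0+0+0+0+0+0+0+0+0+0+0+0 mod 2 = 0
  c[6] = d·G[:,6] = (01001111001110010100111100)·(00010000000000000000000000) mod 2 = 0+0+0+0+0+0+0+0+0+0+0+0+0+0+0+0+0+0+0+0+0+0+0+0+0+0 mod 2 = 0
  c[7] = d·G[:,7] = (01001111001110010100111100)·(00001111111000000011111111) mod 2 = 0+0+0+0+1+1+1+1+0+0+1+0+0+0+0+0+0+0+0+0+1+1+1+1+0+0 mod 2 = 1
  c[8] = d·G[:,8] = (01001111001110010100111100)·(00001000000000000000000000) mod 2 = 0+0+0+0+1+0+0+0+0+0+0+0+0+0+0+0+0+0+0+0+0+0+0+0+0+0 mod 2 = 1
  c[9] = d·G[:,9] = (01001111001110010100111100)·(00000100000000000000000000) mod 2 = 0+0+0+0+0+1+0+0+0+0+0+0+0+0+0+0+0+0+0+0+0+0+0+0+0+0 mod 2 = 1
  c[10] = d·G[:,10] = (01001111001110010100111100)·(00000010000000000000000000) mod 2 = 0+0+0+0+0+0+1+0+0+0+0+0+0+0+0+0+0+0+0+0+0+0+0+0+0+0 mod 2 = 1
  c[11] = d·G[:,11] = (01001111001110010100111100)·(00000001000000000000000000) mod 2 = 0+0+0+0+0+0+0+1+0+0+0+0+0+0+0+0+0+0+0+0+0+0+0+0+0+0 mod 2 = 1
  c[12] = d·G[:,12] = (01001111001110010100111100)·(00000000100000000000000000) mod 2 = 0+0+0+0+0+0+0+0+0+0+0+0+0+0+0+0+0+0+0+0+0+0+0+0+0+0 mod 2 = 0
  c[13] = d·G[:,13] = (01001111001110010100111100)·(00000000010000000000000000) mod 2 = 0+0+0+0+0+0+0+0+0+0+0+0+0+0+0+0+0+0+0+0+0+0+0+0+0+0 mod 2 = 0
  c[14] = d·G[:,14] = (01001111001110010100111100)·(00000000001000000000000000) mod 2 = 0+0+0+0+0+0+0+0+0+0+1+0+0+0+0+0+0+0+0+0+0+0+0+0+0+0 mod 2 = 1
  c[15] = d·G[:,15] = (01001111001110010100111100)·(00000000000111111111111111) mod 2 = 0+0+0+0+0+0+0+0+0+0+0+1+1+0+0+1+0+1+0+0+1+1+1+1+0+0 mod 2 = 0
  c[16] = d·G[:,16] = (01001111001110010100111100)·(00000000000100000000000000) mod 2 = 0+0+0+0+0+0+0+0+0+0+0+1+0+0+0+0+0+0+0+0+0+0+0+0+0+0 mod 2 = 1
  c[17] = d·G[:,17] = (01001111001110010100111100)·(00000000000010000000000000) mod 2 = 0+0+0+0+0+0+0+0+0+0+0+0+1+0+0+0+0+0+0+0+0+0+0+0+0+0 mod 2 = 1
  c[18] = d·G[:,18] = (01001111001110010100111100)·(00000000000001000000000000) mod 2 = 0+0+0+0+0+0+0+0+0+0+0+0+0+0+0+0+0+0+0+0+0+0+0+0+0+0 mod 2 = 0
  c[19] = d·G[:,19] = (01001111001110010100111100)·(00000000000000100000000000) mod 2 = 0+0+0+0+0+0+0+0+0+0+0+0+0+0+0+0+0+0+0+0+0+0+0+0+0+0 mod 2 = 0
  c[20] = d·G[:,20] = (01001111001110010100111100)·(00000000000000010000000000) mod 2 = 0+0+0+0+0+0+0+0+0+0+0+0+0+0+0+1+0+0+0+0+0+0+0+0+0+0 mod 2 = 1
  c[21] = d·G[:,21] = (01001111001110010100111100)·(00000000000000001000000000) mod 2 = 0+0+0+0+0+0+0+0+0+0+0+0+0+0+0+0+0+0+0+0+0+0+0+0+0+0 mod 2 = 0
  c[22] = d·G[:,22] = (01001111001110010100111100)·(00000000000000000100000000) mod 2 = 0+0+0+0+0+0+0+0+0+0+0+0+0+0+0+0+0+1+0+0+0+0+0+0+0+0 mod 2 = 1
  c[23] = d·G[:,23] = (01001111001110010100111100)·(00000000000000000010000000) mod 2 = 0+0+0+0+0+0+0+0+0+0+0+0+0+0+0+0+0+0+0+0+0+0+0+0+0+0 mod 2 = 0
  c[24] = d·G[:,24] = (01001111001110010100111100)·(00000000000000000001000000) mod 2 = 0+0+0+0+0+0+0+0+0+0+0+0+0+0+0+0+0+0+0+0+0+0+0+0+0+0 mod 2 = 0
  c[25] = d·G[:,25] = (01001111001110010100111100)·(00000000000000000000100000) mod 2 = 0+0+0+0+0+0+0+0+0+0+0+0+0+0+0+0+0+0+0+0+1+0+0+0+0+0 mod 2 = 1
  c[26] = d·G[:,26] = (01001111001110010100111100)·(00000000000000000000010000) mod 2 = 0+0+0+0+0+0+0+0+0+0+0+0+0+0+0+0+0+0+0+0+0+1+0+0+0+0 mod 2 = 1
  c[27] = d·G[:,27] = (01001111001110010100111100)·(00000000000000000000001000) mod 2 = 0+0+0+0+0+0+0+0+0+0+0+0+0+0+0+0+0+0+0+0+0+0+1+0+0+0 mod 2 = 1
  c[28] = d·G[:,28] = (01001111001110010100111100)·(00000000000000000000000100) mod 2 = 0+0+0+0+0+0+0+0+0+0+0+0+0+0+0+0+0+0+0+0+0+0+0+1+0+0 mod 2 = 1
  c[29] = d·G[:,29] = (01001111001110010100111100)·(00000000000000000000000010) mod 2 = 0+0+0+0+0+0+0+0+0+0+0+0+0+0+0+0+0+0+0+0+0+0+0+0+0+0 mod 2 = 0
  c[30] = d·G[:,30] = (01001111001110010100111100)·(00000000000000000000000001) mod 2 = 0+0+0+0+0+0+0+0+0+0+0+0+0+0+0+0+0+0+0+0+0+0+0+0+0+0 mod 2 = 0
Codeword = 1101100111110010110010100111100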